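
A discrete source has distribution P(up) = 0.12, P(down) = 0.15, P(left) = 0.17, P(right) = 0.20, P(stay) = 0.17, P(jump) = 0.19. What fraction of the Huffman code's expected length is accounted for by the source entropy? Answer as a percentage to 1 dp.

Entropy H = −Σ p log₂ p ≈ 2.5664 bits.
Huffman merges: 3/25+3/20→27/100; 17/100+17/100→17/50; 19/100+1/5→39/100; 27/100+17/50→61/100; 39/100+61/100→1. L = 261/100 ≈ 2.6100.
Efficiency = H/L = 2.5664/2.6100 = 98.3%.

98.3%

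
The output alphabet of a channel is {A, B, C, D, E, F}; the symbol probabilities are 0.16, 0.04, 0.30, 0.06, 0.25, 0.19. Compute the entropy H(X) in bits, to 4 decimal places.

2.3286 bits

H = −Σ pᵢ log₂ pᵢ.
−0.16·log₂(0.16) = 0.4230
−0.04·log₂(0.04) = 0.1858
−0.30·log₂(0.30) = 0.5211
−0.06·log₂(0.06) = 0.2435
−0.25·log₂(0.25) = 0.5000
−0.19·log₂(0.19) = 0.4552
Sum ≈ 2.3286 → 2.3286 bits.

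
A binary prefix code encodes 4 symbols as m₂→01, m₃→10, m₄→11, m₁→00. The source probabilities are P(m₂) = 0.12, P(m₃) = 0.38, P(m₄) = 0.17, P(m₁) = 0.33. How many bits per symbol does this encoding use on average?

2 bits/symbol

L̄ = Σ pᵢ·ℓᵢ = 0.12·2 + 0.38·2 + 0.17·2 + 0.33·2 = 2 bits/symbol.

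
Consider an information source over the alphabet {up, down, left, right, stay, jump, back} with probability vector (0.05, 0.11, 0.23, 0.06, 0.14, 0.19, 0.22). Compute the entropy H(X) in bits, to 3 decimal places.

2.630 bits

H = −Σ pᵢ log₂ pᵢ.
−0.05·log₂(0.05) = 0.2161
−0.11·log₂(0.11) = 0.3503
−0.23·log₂(0.23) = 0.4877
−0.06·log₂(0.06) = 0.2435
−0.14·log₂(0.14) = 0.3971
−0.19·log₂(0.19) = 0.4552
−0.22·log₂(0.22) = 0.4806
Sum ≈ 2.6305 → 2.630 bits.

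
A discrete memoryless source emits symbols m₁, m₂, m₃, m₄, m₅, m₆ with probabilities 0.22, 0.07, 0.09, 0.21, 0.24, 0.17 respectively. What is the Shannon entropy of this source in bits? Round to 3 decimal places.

2.463 bits

H = −Σ pᵢ log₂ pᵢ.
−0.22·log₂(0.22) = 0.4806
−0.07·log₂(0.07) = 0.2686
−0.09·log₂(0.09) = 0.3127
−0.21·log₂(0.21) = 0.4728
−0.24·log₂(0.24) = 0.4941
−0.17·log₂(0.17) = 0.4346
Sum ≈ 2.4633 → 2.463 bits.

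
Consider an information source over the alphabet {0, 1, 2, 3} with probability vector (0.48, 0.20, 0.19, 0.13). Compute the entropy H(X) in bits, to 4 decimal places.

1.8105 bits

H = −Σ pᵢ log₂ pᵢ.
−0.48·log₂(0.48) = 0.5083
−0.20·log₂(0.20) = 0.4644
−0.19·log₂(0.19) = 0.4552
−0.13·log₂(0.13) = 0.3826
Sum ≈ 1.8105 → 1.8105 bits.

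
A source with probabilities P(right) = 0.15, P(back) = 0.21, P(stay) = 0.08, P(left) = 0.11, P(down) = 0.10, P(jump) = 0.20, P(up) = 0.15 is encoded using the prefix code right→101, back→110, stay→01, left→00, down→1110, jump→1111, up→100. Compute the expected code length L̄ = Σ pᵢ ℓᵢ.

L̄ = Σ pᵢ·ℓᵢ = 0.15·3 + 0.21·3 + 0.08·2 + 0.11·2 + 0.10·4 + 0.20·4 + 0.15·3 = 3.11 bits/symbol.

3.11 bits/symbol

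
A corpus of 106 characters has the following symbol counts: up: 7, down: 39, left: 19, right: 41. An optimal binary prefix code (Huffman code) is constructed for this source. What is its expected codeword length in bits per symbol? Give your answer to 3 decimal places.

Probabilities are the counts divided by 106.
Repeatedly combine the two least-probable nodes; the expected code length is the sum of the merged weights.
merge 7/106 + 19/106 → 13/53
merge 13/53 + 39/106 → 65/106
merge 41/106 + 65/106 → 1
L = 13/53 + 65/106 + 1 = 197/106 ≈ 1.858 bits/symbol.

1.858 bits/symbol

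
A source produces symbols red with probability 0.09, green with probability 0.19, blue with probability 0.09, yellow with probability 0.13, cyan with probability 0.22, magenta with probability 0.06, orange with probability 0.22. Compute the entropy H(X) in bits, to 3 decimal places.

2.668 bits

H = −Σ pᵢ log₂ pᵢ.
−0.09·log₂(0.09) = 0.3127
−0.19·log₂(0.19) = 0.4552
−0.09·log₂(0.09) = 0.3127
−0.13·log₂(0.13) = 0.3826
−0.22·log₂(0.22) = 0.4806
−0.06·log₂(0.06) = 0.2435
−0.22·log₂(0.22) = 0.4806
Sum ≈ 2.6679 → 2.668 bits.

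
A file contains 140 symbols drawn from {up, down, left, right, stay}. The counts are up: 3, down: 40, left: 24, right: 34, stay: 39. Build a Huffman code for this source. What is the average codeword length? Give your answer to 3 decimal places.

2.193 bits/symbol

Probabilities are the counts divided by 140.
Repeatedly combine the two least-probable nodes; the expected code length is the sum of the merged weights.
merge 3/140 + 6/35 → 27/140
merge 27/140 + 17/70 → 61/140
merge 39/140 + 2/7 → 79/140
merge 61/140 + 79/140 → 1
L = 27/140 + 61/140 + 79/140 + 1 = 307/140 ≈ 2.193 bits/symbol.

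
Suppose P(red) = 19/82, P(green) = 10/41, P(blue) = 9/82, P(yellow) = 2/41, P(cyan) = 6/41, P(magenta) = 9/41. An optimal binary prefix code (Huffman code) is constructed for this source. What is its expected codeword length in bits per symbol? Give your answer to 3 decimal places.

Repeatedly combine the two least-probable nodes; the expected code length is the sum of the merged weights.
merge 2/41 + 9/82 → 13/82
merge 6/41 + 13/82 → 25/82
merge 9/41 + 19/82 → 37/82
merge 10/41 + 25/82 → 45/82
merge 37/82 + 45/82 → 1
L = 13/82 + 25/82 + 37/82 + 45/82 + 1 = 101/41 ≈ 2.463 bits/symbol.

2.463 bits/symbol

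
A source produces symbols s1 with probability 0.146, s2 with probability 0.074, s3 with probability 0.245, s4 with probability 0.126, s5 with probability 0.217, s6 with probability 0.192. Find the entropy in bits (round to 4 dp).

2.4924 bits

H = −Σ pᵢ log₂ pᵢ.
−0.146·log₂(0.146) = 0.4053
−0.074·log₂(0.074) = 0.2780
−0.245·log₂(0.245) = 0.4971
−0.126·log₂(0.126) = 0.3766
−0.217·log₂(0.217) = 0.4783
−0.192·log₂(0.192) = 0.4571
Sum ≈ 2.4924 → 2.4924 bits.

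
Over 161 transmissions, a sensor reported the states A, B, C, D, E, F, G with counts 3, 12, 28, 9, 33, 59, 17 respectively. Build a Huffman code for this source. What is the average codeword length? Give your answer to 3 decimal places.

2.478 bits/symbol

Probabilities are the counts divided by 161.
Repeatedly combine the two least-probable nodes; the expected code length is the sum of the merged weights.
merge 3/161 + 9/161 → 12/161
merge 12/161 + 12/161 → 24/161
merge 17/161 + 24/161 → 41/161
merge 4/23 + 33/161 → 61/161
merge 41/161 + 59/161 → 100/161
merge 61/161 + 100/161 → 1
L = 12/161 + 24/161 + 41/161 + 61/161 + 100/161 + 1 = 57/23 ≈ 2.478 bits/symbol.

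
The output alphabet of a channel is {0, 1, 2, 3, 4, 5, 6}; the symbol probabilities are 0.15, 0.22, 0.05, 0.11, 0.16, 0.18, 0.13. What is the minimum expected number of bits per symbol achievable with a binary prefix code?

Repeatedly combine the two least-probable nodes; the expected code length is the sum of the merged weights.
merge 1/20 + 11/100 → 4/25
merge 13/100 + 3/20 → 7/25
merge 4/25 + 4/25 → 8/25
merge 9/50 + 11/50 → 2/5
merge 7/25 + 8/25 → 3/5
merge 2/5 + 3/5 → 1
L = 4/25 + 7/25 + 8/25 + 2/5 + 3/5 + 1 = 69/25 = 2.76 bits/symbol.

2.76 bits/symbol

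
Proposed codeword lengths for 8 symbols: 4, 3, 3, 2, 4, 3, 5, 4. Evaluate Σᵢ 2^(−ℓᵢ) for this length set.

With common denominator 2^5 = 32: Σ 2^(−ℓᵢ) = 2/32 + 4/32 + 4/32 + 8/32 + 2/32 + 4/32 + 1/32 + 2/32 = 27/32 = 0.84375.

0.84375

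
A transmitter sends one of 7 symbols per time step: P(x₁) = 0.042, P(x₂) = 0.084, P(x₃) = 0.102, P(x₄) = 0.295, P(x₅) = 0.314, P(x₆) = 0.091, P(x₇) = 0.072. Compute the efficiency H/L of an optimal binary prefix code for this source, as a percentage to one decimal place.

98.2%

Entropy H = −Σ p log₂ p ≈ 2.4605 bits.
Huffman merges: 21/500+9/125→57/500; 21/250+91/1000→7/40; 51/500+57/500→27/125; 7/40+27/125→391/1000; 59/200+157/500→609/1000; 391/1000+609/1000→1. L = 501/200 ≈ 2.5050.
Efficiency = H/L = 2.4605/2.5050 = 98.2%.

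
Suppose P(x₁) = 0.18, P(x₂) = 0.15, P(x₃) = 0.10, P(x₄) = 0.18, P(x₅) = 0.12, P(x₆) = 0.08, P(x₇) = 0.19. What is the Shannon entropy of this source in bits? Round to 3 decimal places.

H = −Σ pᵢ log₂ pᵢ.
−0.18·log₂(0.18) = 0.4453
−0.15·log₂(0.15) = 0.4105
−0.10·log₂(0.10) = 0.3322
−0.18·log₂(0.18) = 0.4453
−0.12·log₂(0.12) = 0.3671
−0.08·log₂(0.08) = 0.2915
−0.19·log₂(0.19) = 0.4552
Sum ≈ 2.7472 → 2.747 bits.

2.747 bits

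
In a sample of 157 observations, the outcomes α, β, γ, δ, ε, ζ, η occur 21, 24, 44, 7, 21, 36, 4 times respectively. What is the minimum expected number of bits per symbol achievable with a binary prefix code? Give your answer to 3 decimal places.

2.561 bits/symbol

Probabilities are the counts divided by 157.
Repeatedly combine the two least-probable nodes; the expected code length is the sum of the merged weights.
merge 4/157 + 7/157 → 11/157
merge 11/157 + 21/157 → 32/157
merge 21/157 + 24/157 → 45/157
merge 32/157 + 36/157 → 68/157
merge 44/157 + 45/157 → 89/157
merge 68/157 + 89/157 → 1
L = 11/157 + 32/157 + 45/157 + 68/157 + 89/157 + 1 = 402/157 ≈ 2.561 bits/symbol.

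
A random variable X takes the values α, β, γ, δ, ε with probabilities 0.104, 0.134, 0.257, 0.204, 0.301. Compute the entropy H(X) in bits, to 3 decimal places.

2.221 bits

H = −Σ pᵢ log₂ pᵢ.
−0.104·log₂(0.104) = 0.3396
−0.134·log₂(0.134) = 0.3886
−0.257·log₂(0.257) = 0.5038
−0.204·log₂(0.204) = 0.4678
−0.301·log₂(0.301) = 0.5214
Sum ≈ 2.2211 → 2.221 bits.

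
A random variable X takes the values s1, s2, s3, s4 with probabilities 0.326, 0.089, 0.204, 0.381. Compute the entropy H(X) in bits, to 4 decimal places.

1.8360 bits

H = −Σ pᵢ log₂ pᵢ.
−0.326·log₂(0.326) = 0.5272
−0.089·log₂(0.089) = 0.3106
−0.204·log₂(0.204) = 0.4678
−0.381·log₂(0.381) = 0.5304
Sum ≈ 1.8360 → 1.8360 bits.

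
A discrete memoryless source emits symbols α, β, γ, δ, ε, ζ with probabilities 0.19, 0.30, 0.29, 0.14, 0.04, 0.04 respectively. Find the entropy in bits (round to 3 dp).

H = −Σ pᵢ log₂ pᵢ.
−0.19·log₂(0.19) = 0.4552
−0.30·log₂(0.30) = 0.5211
−0.29·log₂(0.29) = 0.5179
−0.14·log₂(0.14) = 0.3971
−0.04·log₂(0.04) = 0.1858
−0.04·log₂(0.04) = 0.1858
Sum ≈ 2.2628 → 2.263 bits.

2.263 bits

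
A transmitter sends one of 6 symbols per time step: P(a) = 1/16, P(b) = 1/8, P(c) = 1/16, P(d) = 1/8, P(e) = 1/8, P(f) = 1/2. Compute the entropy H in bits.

2.125 bits

Each probability is a power of 1/2, so log₂(1/p) is an integer.
H = Σ p·log₂(1/p) = 1/16·4 + 1/8·3 + 1/16·4 + 1/8·3 + 1/8·3 + 1/2·1 = 2.125 bits.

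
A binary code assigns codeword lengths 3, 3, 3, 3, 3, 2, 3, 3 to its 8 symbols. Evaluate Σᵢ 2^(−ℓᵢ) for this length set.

1.125

With common denominator 2^3 = 8: Σ 2^(−ℓᵢ) = 1/8 + 1/8 + 1/8 + 1/8 + 1/8 + 2/8 + 1/8 + 1/8 = 9/8 = 1.125.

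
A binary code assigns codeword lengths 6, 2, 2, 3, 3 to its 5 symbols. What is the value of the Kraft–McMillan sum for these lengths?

0.765625

With common denominator 2^6 = 64: Σ 2^(−ℓᵢ) = 1/64 + 16/64 + 16/64 + 8/64 + 8/64 = 49/64 = 0.765625.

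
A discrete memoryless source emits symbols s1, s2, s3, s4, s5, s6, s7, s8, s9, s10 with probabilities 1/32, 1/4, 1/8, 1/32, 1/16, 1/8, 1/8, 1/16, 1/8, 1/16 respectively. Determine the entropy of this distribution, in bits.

Each probability is a power of 1/2, so log₂(1/p) is an integer.
H = Σ p·log₂(1/p) = 1/32·5 + 1/4·2 + 1/8·3 + 1/32·5 + 1/16·4 + 1/8·3 + 1/8·3 + 1/16·4 + 1/8·3 + 1/16·4 = 3.0625 bits.

3.0625 bits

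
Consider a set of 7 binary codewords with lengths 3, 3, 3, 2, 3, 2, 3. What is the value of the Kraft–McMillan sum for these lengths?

With common denominator 2^3 = 8: Σ 2^(−ℓᵢ) = 1/8 + 1/8 + 1/8 + 2/8 + 1/8 + 2/8 + 1/8 = 9/8 = 1.125.

1.125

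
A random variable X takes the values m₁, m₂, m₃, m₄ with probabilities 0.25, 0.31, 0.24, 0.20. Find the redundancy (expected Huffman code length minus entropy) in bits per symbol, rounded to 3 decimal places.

Entropy H = −Σ p log₂ p ≈ 1.9823 bits.
Huffman merges: 1/5+6/25→11/25; 1/4+31/100→14/25; 11/25+14/25→1. L = 2 ≈ 2.0000.
L − H = 2.0000 − 1.9823 = 0.018 bits.

0.018 bits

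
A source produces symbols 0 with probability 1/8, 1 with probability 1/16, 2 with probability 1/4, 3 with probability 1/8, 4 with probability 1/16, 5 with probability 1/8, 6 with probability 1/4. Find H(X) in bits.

Each probability is a power of 1/2, so log₂(1/p) is an integer.
H = Σ p·log₂(1/p) = 1/8·3 + 1/16·4 + 1/4·2 + 1/8·3 + 1/16·4 + 1/8·3 + 1/4·2 = 2.625 bits.

2.625 bits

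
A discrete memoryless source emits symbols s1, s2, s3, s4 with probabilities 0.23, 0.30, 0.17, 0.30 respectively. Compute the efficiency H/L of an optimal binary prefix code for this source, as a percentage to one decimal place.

Entropy H = −Σ p log₂ p ≈ 1.9644 bits.
Huffman merges: 17/100+23/100→2/5; 3/10+3/10→3/5; 2/5+3/5→1. L = 2 ≈ 2.0000.
Efficiency = H/L = 1.9644/2.0000 = 98.2%.

98.2%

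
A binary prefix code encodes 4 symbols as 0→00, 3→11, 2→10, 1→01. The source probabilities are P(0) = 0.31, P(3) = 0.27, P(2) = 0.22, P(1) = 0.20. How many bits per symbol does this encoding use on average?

L̄ = Σ pᵢ·ℓᵢ = 0.31·2 + 0.27·2 + 0.22·2 + 0.20·2 = 2 bits/symbol.

2 bits/symbol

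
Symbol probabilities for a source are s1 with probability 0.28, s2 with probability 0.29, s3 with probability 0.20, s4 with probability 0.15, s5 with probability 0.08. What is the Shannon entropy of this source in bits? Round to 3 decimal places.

2.199 bits

H = −Σ pᵢ log₂ pᵢ.
−0.28·log₂(0.28) = 0.5142
−0.29·log₂(0.29) = 0.5179
−0.20·log₂(0.20) = 0.4644
−0.15·log₂(0.15) = 0.4105
−0.08·log₂(0.08) = 0.2915
Sum ≈ 2.1986 → 2.199 bits.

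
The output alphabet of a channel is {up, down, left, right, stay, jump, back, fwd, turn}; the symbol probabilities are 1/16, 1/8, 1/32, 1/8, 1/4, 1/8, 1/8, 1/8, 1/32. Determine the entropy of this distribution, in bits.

2.9375 bits

Each probability is a power of 1/2, so log₂(1/p) is an integer.
H = Σ p·log₂(1/p) = 1/16·4 + 1/8·3 + 1/32·5 + 1/8·3 + 1/4·2 + 1/8·3 + 1/8·3 + 1/8·3 + 1/32·5 = 2.9375 bits.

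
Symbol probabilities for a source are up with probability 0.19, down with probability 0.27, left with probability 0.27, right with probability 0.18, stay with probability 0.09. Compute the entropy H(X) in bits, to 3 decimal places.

H = −Σ pᵢ log₂ pᵢ.
−0.19·log₂(0.19) = 0.4552
−0.27·log₂(0.27) = 0.5100
−0.27·log₂(0.27) = 0.5100
−0.18·log₂(0.18) = 0.4453
−0.09·log₂(0.09) = 0.3127
Sum ≈ 2.2332 → 2.233 bits.

2.233 bits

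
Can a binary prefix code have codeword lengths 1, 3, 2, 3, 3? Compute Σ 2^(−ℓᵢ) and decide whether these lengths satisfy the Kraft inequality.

1.125; no

With common denominator 2^3 = 8: Σ 2^(−ℓᵢ) = 4/8 + 1/8 + 2/8 + 1/8 + 1/8 = 9/8 = 1.125.
Kraft's inequality requires Σ ≤ 1; here Σ = 1.125 > 1, so no such prefix code exists.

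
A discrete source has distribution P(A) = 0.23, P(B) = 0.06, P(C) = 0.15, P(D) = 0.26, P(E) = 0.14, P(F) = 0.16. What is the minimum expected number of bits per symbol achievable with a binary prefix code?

Repeatedly combine the two least-probable nodes; the expected code length is the sum of the merged weights.
merge 3/50 + 7/50 → 1/5
merge 3/20 + 4/25 → 31/100
merge 1/5 + 23/100 → 43/100
merge 13/50 + 31/100 → 57/100
merge 43/100 + 57/100 → 1
L = 1/5 + 31/100 + 43/100 + 57/100 + 1 = 251/100 = 2.51 bits/symbol.

2.51 bits/symbol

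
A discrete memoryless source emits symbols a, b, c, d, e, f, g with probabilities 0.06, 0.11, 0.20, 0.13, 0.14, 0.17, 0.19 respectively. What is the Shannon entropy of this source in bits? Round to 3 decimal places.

2.728 bits

H = −Σ pᵢ log₂ pᵢ.
−0.06·log₂(0.06) = 0.2435
−0.11·log₂(0.11) = 0.3503
−0.20·log₂(0.20) = 0.4644
−0.13·log₂(0.13) = 0.3826
−0.14·log₂(0.14) = 0.3971
−0.17·log₂(0.17) = 0.4346
−0.19·log₂(0.19) = 0.4552
Sum ≈ 2.7278 → 2.728 bits.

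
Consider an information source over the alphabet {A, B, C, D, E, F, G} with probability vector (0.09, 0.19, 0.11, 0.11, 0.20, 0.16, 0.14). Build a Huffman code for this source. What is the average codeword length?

Repeatedly combine the two least-probable nodes; the expected code length is the sum of the merged weights.
merge 9/100 + 11/100 → 1/5
merge 11/100 + 7/50 → 1/4
merge 4/25 + 19/100 → 7/20
merge 1/5 + 1/5 → 2/5
merge 1/4 + 7/20 → 3/5
merge 2/5 + 3/5 → 1
L = 1/5 + 1/4 + 7/20 + 2/5 + 3/5 + 1 = 14/5 = 2.8 bits/symbol.

2.8 bits/symbol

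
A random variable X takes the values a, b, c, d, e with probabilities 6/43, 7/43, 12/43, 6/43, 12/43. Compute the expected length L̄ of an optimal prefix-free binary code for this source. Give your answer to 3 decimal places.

2.279 bits/symbol

Repeatedly combine the two least-probable nodes; the expected code length is the sum of the merged weights.
merge 6/43 + 6/43 → 12/43
merge 7/43 + 12/43 → 19/43
merge 12/43 + 12/43 → 24/43
merge 19/43 + 24/43 → 1
L = 12/43 + 19/43 + 24/43 + 1 = 98/43 ≈ 2.279 bits/symbol.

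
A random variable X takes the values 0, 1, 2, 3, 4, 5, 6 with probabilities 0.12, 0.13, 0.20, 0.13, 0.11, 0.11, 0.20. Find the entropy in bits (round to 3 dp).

2.762 bits

H = −Σ pᵢ log₂ pᵢ.
−0.12·log₂(0.12) = 0.3671
−0.13·log₂(0.13) = 0.3826
−0.20·log₂(0.20) = 0.4644
−0.13·log₂(0.13) = 0.3826
−0.11·log₂(0.11) = 0.3503
−0.11·log₂(0.11) = 0.3503
−0.20·log₂(0.20) = 0.4644
Sum ≈ 2.7617 → 2.762 bits.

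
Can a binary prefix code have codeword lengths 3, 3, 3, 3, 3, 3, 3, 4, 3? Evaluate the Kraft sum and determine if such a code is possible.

With common denominator 2^4 = 16: Σ 2^(−ℓᵢ) = 2/16 + 2/16 + 2/16 + 2/16 + 2/16 + 2/16 + 2/16 + 1/16 + 2/16 = 17/16 = 1.0625.
Kraft's inequality requires Σ ≤ 1; here Σ = 1.0625 > 1, so no such prefix code exists.

1.0625; no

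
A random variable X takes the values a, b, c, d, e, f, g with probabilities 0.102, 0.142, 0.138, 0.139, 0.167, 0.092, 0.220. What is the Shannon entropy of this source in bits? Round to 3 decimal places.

2.754 bits

H = −Σ pᵢ log₂ pᵢ.
−0.102·log₂(0.102) = 0.3359
−0.142·log₂(0.142) = 0.3999
−0.138·log₂(0.138) = 0.3943
−0.139·log₂(0.139) = 0.3957
−0.167·log₂(0.167) = 0.4312
−0.092·log₂(0.092) = 0.3167
−0.220·log₂(0.220) = 0.4806
Sum ≈ 2.7543 → 2.754 bits.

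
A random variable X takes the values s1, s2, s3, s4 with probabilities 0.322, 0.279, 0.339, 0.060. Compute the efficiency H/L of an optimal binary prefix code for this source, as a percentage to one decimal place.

90.6%

Entropy H = −Σ p log₂ p ≈ 1.8128 bits.
Huffman merges: 3/50+279/1000→339/1000; 161/500+339/1000→661/1000; 339/1000+661/1000→1. L = 2 ≈ 2.0000.
Efficiency = H/L = 1.8128/2.0000 = 90.6%.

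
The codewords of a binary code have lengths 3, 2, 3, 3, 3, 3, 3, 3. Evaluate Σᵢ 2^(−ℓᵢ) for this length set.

With common denominator 2^3 = 8: Σ 2^(−ℓᵢ) = 1/8 + 2/8 + 1/8 + 1/8 + 1/8 + 1/8 + 1/8 + 1/8 = 9/8 = 1.125.

1.125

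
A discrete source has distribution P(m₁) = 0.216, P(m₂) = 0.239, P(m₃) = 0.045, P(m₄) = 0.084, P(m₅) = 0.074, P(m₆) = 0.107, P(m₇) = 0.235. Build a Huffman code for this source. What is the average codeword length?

2.62 bits/symbol

Repeatedly combine the two least-probable nodes; the expected code length is the sum of the merged weights.
merge 9/200 + 37/500 → 119/1000
merge 21/250 + 107/1000 → 191/1000
merge 119/1000 + 191/1000 → 31/100
merge 27/125 + 47/200 → 451/1000
merge 239/1000 + 31/100 → 549/1000
merge 451/1000 + 549/1000 → 1
L = 119/1000 + 191/1000 + 31/100 + 451/1000 + 549/1000 + 1 = 131/50 = 2.62 bits/symbol.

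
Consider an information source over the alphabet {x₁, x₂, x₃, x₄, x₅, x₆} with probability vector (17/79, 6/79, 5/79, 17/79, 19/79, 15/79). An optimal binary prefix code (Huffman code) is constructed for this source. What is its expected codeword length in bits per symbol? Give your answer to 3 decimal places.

2.468 bits/symbol

Repeatedly combine the two least-probable nodes; the expected code length is the sum of the merged weights.
merge 5/79 + 6/79 → 11/79
merge 11/79 + 15/79 → 26/79
merge 17/79 + 17/79 → 34/79
merge 19/79 + 26/79 → 45/79
merge 34/79 + 45/79 → 1
L = 11/79 + 26/79 + 34/79 + 45/79 + 1 = 195/79 ≈ 2.468 bits/symbol.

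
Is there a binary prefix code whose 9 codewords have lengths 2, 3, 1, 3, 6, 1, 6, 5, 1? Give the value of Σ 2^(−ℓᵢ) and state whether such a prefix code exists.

With common denominator 2^6 = 64: Σ 2^(−ℓᵢ) = 16/64 + 8/64 + 32/64 + 8/64 + 1/64 + 32/64 + 1/64 + 2/64 + 32/64 = 132/64 = 2.0625.
Kraft's inequality requires Σ ≤ 1; here Σ = 2.0625 > 1, so no such prefix code exists.

2.0625; no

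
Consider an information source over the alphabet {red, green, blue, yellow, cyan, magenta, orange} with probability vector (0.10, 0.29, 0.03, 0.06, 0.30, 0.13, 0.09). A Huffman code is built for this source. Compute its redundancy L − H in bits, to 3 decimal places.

0.038 bits

Entropy H = −Σ p log₂ p ≈ 2.4618 bits.
Huffman merges: 3/100+3/50→9/100; 9/100+9/100→9/50; 1/10+13/100→23/100; 9/50+23/100→41/100; 29/100+3/10→59/100; 41/100+59/100→1. L = 5/2 ≈ 2.5000.
L − H = 2.5000 − 2.4618 = 0.038 bits.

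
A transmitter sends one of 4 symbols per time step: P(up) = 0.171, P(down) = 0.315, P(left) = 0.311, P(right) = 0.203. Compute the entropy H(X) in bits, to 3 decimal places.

1.952 bits

H = −Σ pᵢ log₂ pᵢ.
−0.171·log₂(0.171) = 0.4357
−0.315·log₂(0.315) = 0.5250
−0.311·log₂(0.311) = 0.5240
−0.203·log₂(0.203) = 0.4670
Sum ≈ 1.9517 → 1.952 bits.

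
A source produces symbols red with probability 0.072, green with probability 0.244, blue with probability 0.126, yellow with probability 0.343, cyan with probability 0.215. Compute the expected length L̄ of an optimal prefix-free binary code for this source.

2.198 bits/symbol

Repeatedly combine the two least-probable nodes; the expected code length is the sum of the merged weights.
merge 9/125 + 63/500 → 99/500
merge 99/500 + 43/200 → 413/1000
merge 61/250 + 343/1000 → 587/1000
merge 413/1000 + 587/1000 → 1
L = 99/500 + 413/1000 + 587/1000 + 1 = 1099/500 = 2.198 bits/symbol.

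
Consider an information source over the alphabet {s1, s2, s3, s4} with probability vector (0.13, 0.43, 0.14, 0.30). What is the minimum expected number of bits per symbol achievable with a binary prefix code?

1.84 bits/symbol

Repeatedly combine the two least-probable nodes; the expected code length is the sum of the merged weights.
merge 13/100 + 7/50 → 27/100
merge 27/100 + 3/10 → 57/100
merge 43/100 + 57/100 → 1
L = 27/100 + 57/100 + 1 = 46/25 = 1.84 bits/symbol.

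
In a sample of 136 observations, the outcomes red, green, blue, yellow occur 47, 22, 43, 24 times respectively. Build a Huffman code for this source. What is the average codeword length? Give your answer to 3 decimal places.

Probabilities are the counts divided by 136.
Repeatedly combine the two least-probable nodes; the expected code length is the sum of the merged weights.
merge 11/68 + 3/17 → 23/68
merge 43/136 + 23/68 → 89/136
merge 47/136 + 89/136 → 1
L = 23/68 + 89/136 + 1 = 271/136 ≈ 1.993 bits/symbol.

1.993 bits/symbol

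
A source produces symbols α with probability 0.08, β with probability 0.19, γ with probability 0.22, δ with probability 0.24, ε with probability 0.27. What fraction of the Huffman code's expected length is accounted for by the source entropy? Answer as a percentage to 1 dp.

98.3%

Entropy H = −Σ p log₂ p ≈ 2.2315 bits.
Huffman merges: 2/25+19/100→27/100; 11/50+6/25→23/50; 27/100+27/100→27/50; 23/50+27/50→1. L = 227/100 ≈ 2.2700.
Efficiency = H/L = 2.2315/2.2700 = 98.3%.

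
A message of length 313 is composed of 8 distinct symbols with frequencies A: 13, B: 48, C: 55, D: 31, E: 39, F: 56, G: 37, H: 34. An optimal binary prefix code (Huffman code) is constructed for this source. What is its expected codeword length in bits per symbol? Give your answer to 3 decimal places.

2.962 bits/symbol

Probabilities are the counts divided by 313.
Repeatedly combine the two least-probable nodes; the expected code length is the sum of the merged weights.
merge 13/313 + 31/313 → 44/313
merge 34/313 + 37/313 → 71/313
merge 39/313 + 44/313 → 83/313
merge 48/313 + 55/313 → 103/313
merge 56/313 + 71/313 → 127/313
merge 83/313 + 103/313 → 186/313
merge 127/313 + 186/313 → 1
L = 44/313 + 71/313 + 83/313 + 103/313 + 127/313 + 186/313 + 1 = 927/313 ≈ 2.962 bits/symbol.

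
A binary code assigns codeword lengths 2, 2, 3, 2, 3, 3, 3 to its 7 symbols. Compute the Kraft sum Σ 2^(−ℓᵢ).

With common denominator 2^3 = 8: Σ 2^(−ℓᵢ) = 2/8 + 2/8 + 1/8 + 2/8 + 1/8 + 1/8 + 1/8 = 10/8 = 1.25.

1.25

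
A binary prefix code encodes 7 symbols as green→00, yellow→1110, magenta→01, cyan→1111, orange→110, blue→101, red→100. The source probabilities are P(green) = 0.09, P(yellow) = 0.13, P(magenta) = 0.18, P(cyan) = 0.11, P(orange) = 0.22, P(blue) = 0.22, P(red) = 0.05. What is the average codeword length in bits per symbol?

L̄ = Σ pᵢ·ℓᵢ = 0.09·2 + 0.13·4 + 0.18·2 + 0.11·4 + 0.22·3 + 0.22·3 + 0.05·3 = 2.97 bits/symbol.

2.97 bits/symbol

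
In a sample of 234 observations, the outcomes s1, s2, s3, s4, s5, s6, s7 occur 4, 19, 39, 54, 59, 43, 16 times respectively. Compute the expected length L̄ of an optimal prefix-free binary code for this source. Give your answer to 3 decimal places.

Probabilities are the counts divided by 234.
Repeatedly combine the two least-probable nodes; the expected code length is the sum of the merged weights.
merge 2/117 + 8/117 → 10/117
merge 19/234 + 10/117 → 1/6
merge 1/6 + 1/6 → 1/3
merge 43/234 + 3/13 → 97/234
merge 59/234 + 1/3 → 137/234
merge 97/234 + 137/234 → 1
L = 10/117 + 1/6 + 1/3 + 97/234 + 137/234 + 1 = 605/234 ≈ 2.585 bits/symbol.

2.585 bits/symbol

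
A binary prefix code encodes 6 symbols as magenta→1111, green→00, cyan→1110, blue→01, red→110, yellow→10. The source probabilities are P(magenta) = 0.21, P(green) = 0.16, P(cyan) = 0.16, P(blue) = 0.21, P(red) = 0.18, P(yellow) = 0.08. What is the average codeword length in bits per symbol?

2.92 bits/symbol

L̄ = Σ pᵢ·ℓᵢ = 0.21·4 + 0.16·2 + 0.16·4 + 0.21·2 + 0.18·3 + 0.08·2 = 2.92 bits/symbol.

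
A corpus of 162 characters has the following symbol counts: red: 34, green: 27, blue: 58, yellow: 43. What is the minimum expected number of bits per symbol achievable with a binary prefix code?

2 bits/symbol

Probabilities are the counts divided by 162.
Repeatedly combine the two least-probable nodes; the expected code length is the sum of the merged weights.
merge 1/6 + 17/81 → 61/162
merge 43/162 + 29/81 → 101/162
merge 61/162 + 101/162 → 1
L = 61/162 + 101/162 + 1 = 2 bits/symbol.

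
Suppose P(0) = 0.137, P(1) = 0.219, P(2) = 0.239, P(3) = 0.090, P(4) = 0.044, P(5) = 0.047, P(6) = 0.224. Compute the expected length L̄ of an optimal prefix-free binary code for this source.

Repeatedly combine the two least-probable nodes; the expected code length is the sum of the merged weights.
merge 11/250 + 47/1000 → 91/1000
merge 9/100 + 91/1000 → 181/1000
merge 137/1000 + 181/1000 → 159/500
merge 219/1000 + 28/125 → 443/1000
merge 239/1000 + 159/500 → 557/1000
merge 443/1000 + 557/1000 → 1
L = 91/1000 + 181/1000 + 159/500 + 443/1000 + 557/1000 + 1 = 259/100 = 2.59 bits/symbol.

2.59 bits/symbol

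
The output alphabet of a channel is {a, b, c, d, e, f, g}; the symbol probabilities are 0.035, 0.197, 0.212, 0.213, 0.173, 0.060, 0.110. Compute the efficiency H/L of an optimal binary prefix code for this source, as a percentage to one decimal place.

97.8%

Entropy H = −Σ p log₂ p ≈ 2.6123 bits.
Huffman merges: 7/200+3/50→19/200; 19/200+11/100→41/200; 173/1000+197/1000→37/100; 41/200+53/250→417/1000; 213/1000+37/100→583/1000; 417/1000+583/1000→1. L = 267/100 ≈ 2.6700.
Efficiency = H/L = 2.6123/2.6700 = 97.8%.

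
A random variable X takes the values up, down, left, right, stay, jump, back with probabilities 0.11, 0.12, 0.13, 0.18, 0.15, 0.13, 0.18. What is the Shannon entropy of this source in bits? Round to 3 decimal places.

2.784 bits

H = −Σ pᵢ log₂ pᵢ.
−0.11·log₂(0.11) = 0.3503
−0.12·log₂(0.12) = 0.3671
−0.13·log₂(0.13) = 0.3826
−0.18·log₂(0.18) = 0.4453
−0.15·log₂(0.15) = 0.4105
−0.13·log₂(0.13) = 0.3826
−0.18·log₂(0.18) = 0.4453
Sum ≈ 2.7838 → 2.784 bits.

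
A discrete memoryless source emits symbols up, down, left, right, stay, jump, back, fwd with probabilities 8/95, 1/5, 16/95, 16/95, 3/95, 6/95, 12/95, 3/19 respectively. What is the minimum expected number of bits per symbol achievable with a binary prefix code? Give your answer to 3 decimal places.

2.895 bits/symbol

Repeatedly combine the two least-probable nodes; the expected code length is the sum of the merged weights.
merge 3/95 + 6/95 → 9/95
merge 8/95 + 9/95 → 17/95
merge 12/95 + 3/19 → 27/95
merge 16/95 + 16/95 → 32/95
merge 17/95 + 1/5 → 36/95
merge 27/95 + 32/95 → 59/95
merge 36/95 + 59/95 → 1
L = 9/95 + 17/95 + 27/95 + 32/95 + 36/95 + 59/95 + 1 = 55/19 ≈ 2.895 bits/symbol.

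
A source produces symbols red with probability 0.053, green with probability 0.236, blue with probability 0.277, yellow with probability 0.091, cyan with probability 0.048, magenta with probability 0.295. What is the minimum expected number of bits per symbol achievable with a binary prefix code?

Repeatedly combine the two least-probable nodes; the expected code length is the sum of the merged weights.
merge 6/125 + 53/1000 → 101/1000
merge 91/1000 + 101/1000 → 24/125
merge 24/125 + 59/250 → 107/250
merge 277/1000 + 59/200 → 143/250
merge 107/250 + 143/250 → 1
L = 101/1000 + 24/125 + 107/250 + 143/250 + 1 = 2293/1000 = 2.293 bits/symbol.

2.293 bits/symbol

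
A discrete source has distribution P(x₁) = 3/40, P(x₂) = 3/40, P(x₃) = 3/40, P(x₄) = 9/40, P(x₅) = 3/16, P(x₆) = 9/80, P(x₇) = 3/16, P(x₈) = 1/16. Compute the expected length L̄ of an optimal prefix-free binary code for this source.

2.875 bits/symbol

Repeatedly combine the two least-probable nodes; the expected code length is the sum of the merged weights.
merge 1/16 + 3/40 → 11/80
merge 3/40 + 3/40 → 3/20
merge 9/80 + 11/80 → 1/4
merge 3/20 + 3/16 → 27/80
merge 3/16 + 9/40 → 33/80
merge 1/4 + 27/80 → 47/80
merge 33/80 + 47/80 → 1
L = 11/80 + 3/20 + 1/4 + 27/80 + 33/80 + 47/80 + 1 = 23/8 = 2.875 bits/symbol.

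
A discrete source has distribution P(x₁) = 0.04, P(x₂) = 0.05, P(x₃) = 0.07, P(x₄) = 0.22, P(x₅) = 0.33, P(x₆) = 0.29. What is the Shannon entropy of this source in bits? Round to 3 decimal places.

2.197 bits

H = −Σ pᵢ log₂ pᵢ.
−0.04·log₂(0.04) = 0.1858
−0.05·log₂(0.05) = 0.2161
−0.07·log₂(0.07) = 0.2686
−0.22·log₂(0.22) = 0.4806
−0.33·log₂(0.33) = 0.5278
−0.29·log₂(0.29) = 0.5179
Sum ≈ 2.1967 → 2.197 bits.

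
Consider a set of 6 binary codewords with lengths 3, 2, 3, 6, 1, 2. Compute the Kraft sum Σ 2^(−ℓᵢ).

With common denominator 2^6 = 64: Σ 2^(−ℓᵢ) = 8/64 + 16/64 + 8/64 + 1/64 + 32/64 + 16/64 = 81/64 = 1.265625.

1.265625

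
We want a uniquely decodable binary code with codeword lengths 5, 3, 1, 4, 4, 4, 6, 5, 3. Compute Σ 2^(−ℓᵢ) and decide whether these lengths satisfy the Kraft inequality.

With common denominator 2^6 = 64: Σ 2^(−ℓᵢ) = 2/64 + 8/64 + 32/64 + 4/64 + 4/64 + 4/64 + 1/64 + 2/64 + 8/64 = 65/64 = 1.015625.
Kraft's inequality requires Σ ≤ 1; here Σ = 1.015625 > 1, so no such prefix code exists.

1.015625; no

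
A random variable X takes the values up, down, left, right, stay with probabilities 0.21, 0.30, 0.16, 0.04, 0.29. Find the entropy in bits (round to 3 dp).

H = −Σ pᵢ log₂ pᵢ.
−0.21·log₂(0.21) = 0.4728
−0.30·log₂(0.30) = 0.5211
−0.16·log₂(0.16) = 0.4230
−0.04·log₂(0.04) = 0.1858
−0.29·log₂(0.29) = 0.5179
Sum ≈ 2.1206 → 2.121 bits.

2.121 bits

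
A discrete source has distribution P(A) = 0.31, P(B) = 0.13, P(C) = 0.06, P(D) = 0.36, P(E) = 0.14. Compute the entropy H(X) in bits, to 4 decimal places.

H = −Σ pᵢ log₂ pᵢ.
−0.31·log₂(0.31) = 0.5238
−0.13·log₂(0.13) = 0.3826
−0.06·log₂(0.06) = 0.2435
−0.36·log₂(0.36) = 0.5306
−0.14·log₂(0.14) = 0.3971
Sum ≈ 2.0777 → 2.0777 bits.

2.0777 bits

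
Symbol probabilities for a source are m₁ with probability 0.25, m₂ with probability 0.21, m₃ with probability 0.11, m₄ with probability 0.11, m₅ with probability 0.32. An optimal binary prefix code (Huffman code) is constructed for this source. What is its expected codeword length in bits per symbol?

Repeatedly combine the two least-probable nodes; the expected code length is the sum of the merged weights.
merge 11/100 + 11/100 → 11/50
merge 21/100 + 11/50 → 43/100
merge 1/4 + 8/25 → 57/100
merge 43/100 + 57/100 → 1
L = 11/50 + 43/100 + 57/100 + 1 = 111/50 = 2.22 bits/symbol.

2.22 bits/symbol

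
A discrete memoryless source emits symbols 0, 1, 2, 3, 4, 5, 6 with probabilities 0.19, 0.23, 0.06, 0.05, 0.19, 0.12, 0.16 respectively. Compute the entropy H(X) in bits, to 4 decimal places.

H = −Σ pᵢ log₂ pᵢ.
−0.19·log₂(0.19) = 0.4552
−0.23·log₂(0.23) = 0.4877
−0.06·log₂(0.06) = 0.2435
−0.05·log₂(0.05) = 0.2161
−0.19·log₂(0.19) = 0.4552
−0.12·log₂(0.12) = 0.3671
−0.16·log₂(0.16) = 0.4230
Sum ≈ 2.6478 → 2.6478 bits.

2.6478 bits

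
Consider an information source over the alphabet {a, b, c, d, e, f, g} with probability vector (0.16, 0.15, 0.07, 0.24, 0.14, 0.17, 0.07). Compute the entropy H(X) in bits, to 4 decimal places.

2.6965 bits

H = −Σ pᵢ log₂ pᵢ.
−0.16·log₂(0.16) = 0.4230
−0.15·log₂(0.15) = 0.4105
−0.07·log₂(0.07) = 0.2686
−0.24·log₂(0.24) = 0.4941
−0.14·log₂(0.14) = 0.3971
−0.17·log₂(0.17) = 0.4346
−0.07·log₂(0.07) = 0.2686
Sum ≈ 2.6965 → 2.6965 bits.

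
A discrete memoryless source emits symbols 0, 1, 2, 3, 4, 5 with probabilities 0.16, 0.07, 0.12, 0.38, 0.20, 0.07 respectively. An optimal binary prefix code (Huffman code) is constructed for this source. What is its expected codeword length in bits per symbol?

Repeatedly combine the two least-probable nodes; the expected code length is the sum of the merged weights.
merge 7/100 + 7/100 → 7/50
merge 3/25 + 7/50 → 13/50
merge 4/25 + 1/5 → 9/25
merge 13/50 + 9/25 → 31/50
merge 19/50 + 31/50 → 1
L = 7/50 + 13/50 + 9/25 + 31/50 + 1 = 119/50 = 2.38 bits/symbol.

2.38 bits/symbol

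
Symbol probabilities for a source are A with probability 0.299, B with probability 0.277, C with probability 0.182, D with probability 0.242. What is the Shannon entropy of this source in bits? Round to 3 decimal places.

H = −Σ pᵢ log₂ pᵢ.
−0.299·log₂(0.299) = 0.5208
−0.277·log₂(0.277) = 0.5130
−0.182·log₂(0.182) = 0.4474
−0.242·log₂(0.242) = 0.4954
Sum ≈ 1.9765 → 1.977 bits.

1.977 bits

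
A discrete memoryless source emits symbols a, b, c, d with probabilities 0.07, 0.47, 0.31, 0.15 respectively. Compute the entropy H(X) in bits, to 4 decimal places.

H = −Σ pᵢ log₂ pᵢ.
−0.07·log₂(0.07) = 0.2686
−0.47·log₂(0.47) = 0.5120
−0.31·log₂(0.31) = 0.5238
−0.15·log₂(0.15) = 0.4105
Sum ≈ 1.7149 → 1.7149 bits.

1.7149 bits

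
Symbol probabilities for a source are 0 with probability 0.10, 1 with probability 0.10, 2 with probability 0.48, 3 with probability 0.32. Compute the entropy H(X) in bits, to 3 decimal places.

1.699 bits

H = −Σ pᵢ log₂ pᵢ.
−0.10·log₂(0.10) = 0.3322
−0.10·log₂(0.10) = 0.3322
−0.48·log₂(0.48) = 0.5083
−0.32·log₂(0.32) = 0.5260
Sum ≈ 1.6987 → 1.699 bits.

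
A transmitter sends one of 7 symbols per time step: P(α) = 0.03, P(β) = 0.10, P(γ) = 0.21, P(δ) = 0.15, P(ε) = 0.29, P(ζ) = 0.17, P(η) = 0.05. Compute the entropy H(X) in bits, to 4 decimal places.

H = −Σ pᵢ log₂ pᵢ.
−0.03·log₂(0.03) = 0.1518
−0.10·log₂(0.10) = 0.3322
−0.21·log₂(0.21) = 0.4728
−0.15·log₂(0.15) = 0.4105
−0.29·log₂(0.29) = 0.5179
−0.17·log₂(0.17) = 0.4346
−0.05·log₂(0.05) = 0.2161
Sum ≈ 2.5359 → 2.5359 bits.

2.5359 bits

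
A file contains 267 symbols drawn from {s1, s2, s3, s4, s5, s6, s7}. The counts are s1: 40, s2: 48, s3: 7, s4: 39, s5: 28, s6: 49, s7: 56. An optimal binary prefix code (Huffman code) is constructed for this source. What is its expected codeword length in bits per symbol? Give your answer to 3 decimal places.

2.738 bits/symbol

Probabilities are the counts divided by 267.
Repeatedly combine the two least-probable nodes; the expected code length is the sum of the merged weights.
merge 7/267 + 28/267 → 35/267
merge 35/267 + 13/89 → 74/267
merge 40/267 + 16/89 → 88/267
merge 49/267 + 56/267 → 35/89
merge 74/267 + 88/267 → 54/89
merge 35/89 + 54/89 → 1
L = 35/267 + 74/267 + 88/267 + 35/89 + 54/89 + 1 = 731/267 ≈ 2.738 bits/symbol.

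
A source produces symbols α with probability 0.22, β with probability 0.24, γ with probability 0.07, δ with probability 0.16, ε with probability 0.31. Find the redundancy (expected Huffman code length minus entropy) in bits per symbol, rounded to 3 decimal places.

0.040 bits

Entropy H = −Σ p log₂ p ≈ 2.1901 bits.
Huffman merges: 7/100+4/25→23/100; 11/50+23/100→9/20; 6/25+31/100→11/20; 9/20+11/20→1. L = 223/100 ≈ 2.2300.
L − H = 2.2300 − 2.1901 = 0.040 bits.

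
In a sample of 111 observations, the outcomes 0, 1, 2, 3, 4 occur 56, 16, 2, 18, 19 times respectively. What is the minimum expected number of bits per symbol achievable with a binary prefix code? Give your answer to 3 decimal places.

1.982 bits/symbol

Probabilities are the counts divided by 111.
Repeatedly combine the two least-probable nodes; the expected code length is the sum of the merged weights.
merge 2/111 + 16/111 → 6/37
merge 6/37 + 6/37 → 12/37
merge 19/111 + 12/37 → 55/111
merge 55/111 + 56/111 → 1
L = 6/37 + 12/37 + 55/111 + 1 = 220/111 ≈ 1.982 bits/symbol.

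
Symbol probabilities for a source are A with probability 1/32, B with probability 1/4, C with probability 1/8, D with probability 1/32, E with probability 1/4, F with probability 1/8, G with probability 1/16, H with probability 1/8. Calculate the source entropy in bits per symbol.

2.6875 bits

Each probability is a power of 1/2, so log₂(1/p) is an integer.
H = Σ p·log₂(1/p) = 1/32·5 + 1/4·2 + 1/8·3 + 1/32·5 + 1/4·2 + 1/8·3 + 1/16·4 + 1/8·3 = 2.6875 bits.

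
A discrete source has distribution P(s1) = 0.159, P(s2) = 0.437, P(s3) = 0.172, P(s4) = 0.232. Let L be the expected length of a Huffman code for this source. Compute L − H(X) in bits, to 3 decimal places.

0.024 bits

Entropy H = −Σ p log₂ p ≈ 1.8695 bits.
Huffman merges: 159/1000+43/250→331/1000; 29/125+331/1000→563/1000; 437/1000+563/1000→1. L = 947/500 ≈ 1.8940.
L − H = 1.8940 − 1.8695 = 0.024 bits.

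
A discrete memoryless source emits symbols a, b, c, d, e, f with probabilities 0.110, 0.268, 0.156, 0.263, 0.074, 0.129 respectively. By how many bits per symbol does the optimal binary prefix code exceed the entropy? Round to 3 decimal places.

Entropy H = −Σ p log₂ p ≈ 2.4434 bits.
Huffman merges: 37/500+11/100→23/125; 129/1000+39/250→57/200; 23/125+263/1000→447/1000; 67/250+57/200→553/1000; 447/1000+553/1000→1. L = 2469/1000 ≈ 2.4690.
L − H = 2.4690 − 2.4434 = 0.026 bits.

0.026 bits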